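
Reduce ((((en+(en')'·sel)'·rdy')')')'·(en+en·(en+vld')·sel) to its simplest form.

((((en+(en')'·sel)'·rdy')')')'·(en+en·(en+vld')·sel)
= ((((en+(en')'·sel)'·rdy')')')'·(en+en·sel)   [absorption]
= ((((en+en·sel)'·rdy')')')'·(en+en·sel)   [double negation]
= ((en+en·sel)'·rdy')'·(en+en·sel)   [double negation]
= (en+en·sel+rdy)·(en+en·sel)   [De Morgan]
= en+en·sel   [absorption]
= en   [absorption]

en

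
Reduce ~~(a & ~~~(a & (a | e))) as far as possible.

~~(a & ~~~(a & (a | e)))
= ~~(a & ~(a & (a | e)))   (double negation)
= a & ~(a & (a | e))   (double negation)
= a & ~a   (absorption)
= 0   (complement)

0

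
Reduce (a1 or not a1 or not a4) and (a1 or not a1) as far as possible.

(a1 or not a1 or not a4) and (a1 or not a1)
= a1 or not a1   [absorption]
= True   [complement]

True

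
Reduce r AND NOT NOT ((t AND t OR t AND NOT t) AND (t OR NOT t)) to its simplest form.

r AND NOT NOT ((t AND t OR t AND NOT t) AND (t OR NOT t))
= r AND NOT NOT (t AND (t OR NOT t))   (distribution)
= r AND NOT NOT t   (complement / identity)
= r AND t   (double negation)

r AND t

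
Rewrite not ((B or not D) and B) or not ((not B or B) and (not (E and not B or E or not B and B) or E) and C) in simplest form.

not ((B or not D) and B) or not ((not B or B) and (not (E and not B or E or not B and B) or E) and C)
= not ((B or not D) and B) or not ((not B or B) and (not (E and not B or E) or E) and C)
= not ((B or not D) and B) or not ((not (E and not B or E) or E) and C)
= not ((B or not D) and B) or not ((not E or E) and C)
= not B or not ((not E or E) and C)
= not B or not C

not B or not C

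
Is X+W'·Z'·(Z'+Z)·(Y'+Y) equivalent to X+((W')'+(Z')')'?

E1: X+W'·Z'·(Z'+Z)·(Y'+Y)
    = X+W'·Z'·(Y'+Y)   — complement / identity
    = X+W'·Z'   — complement / identity
E2: X+((W')'+(Z')')'
    = X+W'·Z'   — De Morgan
Both reduce to X+W'·Z', so they are equivalent.

Yes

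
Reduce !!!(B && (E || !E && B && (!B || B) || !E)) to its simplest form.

!B

!!!(B && (E || !E && B && (!B || B) || !E))
= !!!(B && (E || !E && B || !E))   (complement / identity)
= !!!(B && (E || !E))   (absorption)
= !!!B   (complement / identity)
= !B   (double negation)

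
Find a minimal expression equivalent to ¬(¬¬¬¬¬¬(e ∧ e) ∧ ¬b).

¬e ∨ b

¬(¬¬¬¬¬¬(e ∧ e) ∧ ¬b)
= ¬¬¬¬¬(e ∧ e) ∨ b   (De Morgan)
= ¬¬¬(e ∧ e) ∨ b   (double negation)
= ¬(e ∧ e) ∨ b   (double negation)
= ¬e ∨ b   (idempotence)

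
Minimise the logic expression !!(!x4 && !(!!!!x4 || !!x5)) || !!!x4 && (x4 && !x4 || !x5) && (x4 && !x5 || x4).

!x4 && !x5

!!(!x4 && !(!!!!x4 || !!x5)) || !!!x4 && (x4 && !x4 || !x5) && (x4 && !x5 || x4)
= !x4 && !(!!!!x4 || !!x5) || !!!x4 && (x4 && !x4 || !x5) && (x4 && !x5 || x4)   [double negation]
= !x4 && !(!!!!x4 || !!x5) || !!!x4 && (x4 && !x4 || !x5) && x4   [absorption]
= !x4 && !!!x4 && !x5 || !!!x4 && (x4 && !x4 || !x5) && x4   [De Morgan]
= !x4 && !!!x4 && !x5 || !!!x4 && !x5 && x4   [complement / identity]
= !!!x4 && !x5   [distribution]
= !x4 && !x5   [double negation]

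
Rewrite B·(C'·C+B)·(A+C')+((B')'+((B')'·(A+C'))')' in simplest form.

B·(C'·C+B)·(A+C')+((B')'+((B')'·(A+C'))')'
= B·B·(A+C')+((B')'+((B')'·(A+C'))')'   (complement / identity)
= B·B·(A+C')+((B')'+(B·(A+C'))')'   (double negation)
= B·B·(A+C')+B'·B·(A+C')   (De Morgan)
= B·(A+C')   (distribution)

B·(A+C')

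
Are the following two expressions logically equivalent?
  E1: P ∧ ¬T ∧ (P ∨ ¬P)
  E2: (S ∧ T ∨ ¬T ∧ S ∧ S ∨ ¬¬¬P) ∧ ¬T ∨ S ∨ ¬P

E1: P ∧ ¬T ∧ (P ∨ ¬P)
    = P ∧ ¬T
E2: (S ∧ T ∨ ¬T ∧ S ∧ S ∨ ¬¬¬P) ∧ ¬T ∨ S ∨ ¬P
    = (S ∧ T ∨ ¬T ∧ S ∧ S ∨ ¬P) ∧ ¬T ∨ S ∨ ¬P
    = (S ∧ T ∨ ¬T ∧ S ∨ ¬P) ∧ ¬T ∨ S ∨ ¬P
    = (S ∨ ¬P) ∧ ¬T ∨ S ∨ ¬P
    = S ∨ ¬P
These differ: at P=0, S=1, T=1, E1 = 0 but E2 = 1.

No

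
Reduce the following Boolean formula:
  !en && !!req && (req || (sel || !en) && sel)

!en && req

!en && !!req && (req || (sel || !en) && sel)
= !en && !!req && (req || sel)   (absorption)
= !en && req && (req || sel)   (double negation)
= !en && req   (absorption)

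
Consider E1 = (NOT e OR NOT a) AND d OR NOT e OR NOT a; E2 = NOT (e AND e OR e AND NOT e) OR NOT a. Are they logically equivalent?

Yes

E1: (NOT e OR NOT a) AND d OR NOT e OR NOT a
    = NOT e OR NOT a   [absorption]
E2: NOT (e AND e OR e AND NOT e) OR NOT a
    = NOT e OR NOT a   [distribution]
Both reduce to NOT e OR NOT a, so they are equivalent.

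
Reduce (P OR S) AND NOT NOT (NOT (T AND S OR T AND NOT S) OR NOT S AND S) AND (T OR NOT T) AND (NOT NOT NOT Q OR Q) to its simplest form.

(P OR S) AND NOT NOT (NOT (T AND S OR T AND NOT S) OR NOT S AND S) AND (T OR NOT T) AND (NOT NOT NOT Q OR Q)
= (P OR S) AND NOT NOT NOT (T AND S OR T AND NOT S) AND (T OR NOT T) AND (NOT NOT NOT Q OR Q)   [complement / identity]
= (P OR S) AND NOT NOT NOT T AND (T OR NOT T) AND (NOT NOT NOT Q OR Q)   [distribution]
= (P OR S) AND NOT NOT NOT T AND (T OR NOT T) AND (NOT Q OR Q)   [double negation]
= (P OR S) AND NOT NOT NOT T AND (T OR NOT T)   [complement / identity]
= (P OR S) AND NOT T AND (T OR NOT T)   [double negation]
= (P OR S) AND NOT T   [complement / identity]

(P OR S) AND NOT T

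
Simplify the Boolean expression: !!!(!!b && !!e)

!b || !e

!!!(!!b && !!e)
= !!(!b || !e)   — De Morgan
= !b || !e   — double negation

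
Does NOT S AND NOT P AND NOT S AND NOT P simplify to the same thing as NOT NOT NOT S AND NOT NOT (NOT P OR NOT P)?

Yes

E1: NOT S AND NOT P AND NOT S AND NOT P
    = NOT S AND NOT P
E2: NOT NOT NOT S AND NOT NOT (NOT P OR NOT P)
    = NOT NOT NOT S AND NOT NOT NOT P
    = NOT S AND NOT NOT NOT P
    = NOT S AND NOT P
Both reduce to NOT S AND NOT P, so they are equivalent.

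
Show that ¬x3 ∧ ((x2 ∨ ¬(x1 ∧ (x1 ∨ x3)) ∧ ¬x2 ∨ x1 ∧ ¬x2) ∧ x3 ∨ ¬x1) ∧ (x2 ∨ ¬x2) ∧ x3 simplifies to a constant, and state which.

¬x3 ∧ ((x2 ∨ ¬(x1 ∧ (x1 ∨ x3)) ∧ ¬x2 ∨ x1 ∧ ¬x2) ∧ x3 ∨ ¬x1) ∧ (x2 ∨ ¬x2) ∧ x3
= ¬x3 ∧ ((x2 ∨ ¬x1 ∧ ¬x2 ∨ x1 ∧ ¬x2) ∧ x3 ∨ ¬x1) ∧ (x2 ∨ ¬x2) ∧ x3   — absorption
= ¬x3 ∧ ((x2 ∨ ¬x2) ∧ x3 ∨ ¬x1) ∧ (x2 ∨ ¬x2) ∧ x3   — distribution
= ¬x3 ∧ (x2 ∨ ¬x2) ∧ x3   — absorption
= ¬x3 ∧ x3   — complement / identity
= False   — complement

False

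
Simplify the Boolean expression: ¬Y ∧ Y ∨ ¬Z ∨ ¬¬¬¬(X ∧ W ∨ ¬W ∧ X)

¬Z ∨ X

¬Y ∧ Y ∨ ¬Z ∨ ¬¬¬¬(X ∧ W ∨ ¬W ∧ X)
= ¬Y ∧ Y ∨ ¬Z ∨ ¬¬(X ∧ W ∨ ¬W ∧ X)   — double negation
= ¬Y ∧ Y ∨ ¬Z ∨ X ∧ W ∨ ¬W ∧ X   — double negation
= ¬Z ∨ X ∧ W ∨ ¬W ∧ X   — complement / identity
= ¬Z ∨ X   — distribution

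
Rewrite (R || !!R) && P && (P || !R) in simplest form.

(R || !!R) && P && (P || !R)
= (R || R) && P && (P || !R)   [double negation]
= (R || R) && P   [absorption]
= R && P   [idempotence]

R && P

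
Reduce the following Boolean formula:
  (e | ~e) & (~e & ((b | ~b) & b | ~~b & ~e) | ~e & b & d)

(e | ~e) & (~e & ((b | ~b) & b | ~~b & ~e) | ~e & b & d)
= ~e & ((b | ~b) & b | ~~b & ~e) | ~e & b & d
= ~e & ((b | ~b) & b | b & ~e) | ~e & b & d
= ~e & (b | b & ~e) | ~e & b & d
= ~e & b | ~e & b & d
= ~e & b

~e & b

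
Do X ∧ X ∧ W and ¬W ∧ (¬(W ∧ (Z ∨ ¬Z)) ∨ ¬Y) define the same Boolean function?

No

E1: X ∧ X ∧ W
    = X ∧ W   [idempotence]
E2: ¬W ∧ (¬(W ∧ (Z ∨ ¬Z)) ∨ ¬Y)
    = ¬W ∧ (¬W ∨ ¬Y)   [complement / identity]
    = ¬W   [absorption]
These differ: at W=0, X=0, Y=0, Z=0, E1 = 0 but E2 = 1.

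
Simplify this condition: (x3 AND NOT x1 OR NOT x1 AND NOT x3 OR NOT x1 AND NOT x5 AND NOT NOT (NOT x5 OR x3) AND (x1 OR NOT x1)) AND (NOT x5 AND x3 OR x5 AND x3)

(x3 AND NOT x1 OR NOT x1 AND NOT x3 OR NOT x1 AND NOT x5 AND NOT NOT (NOT x5 OR x3) AND (x1 OR NOT x1)) AND (NOT x5 AND x3 OR x5 AND x3)
= (x3 AND NOT x1 OR NOT x1 AND NOT x3 OR NOT x1 AND NOT x5 AND NOT NOT (NOT x5 OR x3)) AND (NOT x5 AND x3 OR x5 AND x3)   — complement / identity
= (x3 AND NOT x1 OR NOT x1 AND NOT x3 OR NOT x1 AND NOT x5 AND (NOT x5 OR x3)) AND (NOT x5 AND x3 OR x5 AND x3)   — double negation
= (x3 AND NOT x1 OR NOT x1 AND NOT x3 OR NOT x1 AND NOT x5 AND (NOT x5 OR x3)) AND x3   — distribution
= (NOT x1 OR NOT x1 AND NOT x5 AND (NOT x5 OR x3)) AND x3   — distribution
= (NOT x1 OR NOT x1 AND NOT x5) AND x3   — absorption
= NOT x1 AND x3   — absorption

NOT x1 AND x3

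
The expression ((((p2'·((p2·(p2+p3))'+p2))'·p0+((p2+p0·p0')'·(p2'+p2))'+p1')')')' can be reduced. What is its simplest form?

((((p2'·((p2·(p2+p3))'+p2))'·p0+((p2+p0·p0')'·(p2'+p2))'+p1')')')'
= ((((p2'·(p2'+p2))'·p0+((p2+p0·p0')'·(p2'+p2))'+p1')')')'   [absorption]
= ((((p2'·(p2'+p2))'·p0+(p2'·(p2'+p2))'+p1')')')'   [complement / identity]
= ((((p2'·(p2'+p2))'+p1')')')'   [absorption]
= ((p2'·(p2'+p2))'+p1')'   [double negation]
= ((p2')'+p1')'   [complement / identity]
= p2'·p1   [De Morgan]

p2'·p1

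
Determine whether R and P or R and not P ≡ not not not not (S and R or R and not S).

E1: R and P or R and not P
    = R   (distribution)
E2: not not not not (S and R or R and not S)
    = not not not not R   (distribution)
    = not not R   (double negation)
    = R   (double negation)
Both reduce to R, so they are equivalent.

Yes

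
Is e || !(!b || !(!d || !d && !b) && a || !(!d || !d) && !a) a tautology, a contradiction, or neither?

e || !(!b || !(!d || !d && !b) && a || !(!d || !d) && !a)
= e || !(!b || !!d && a || !(!d || !d) && !a)   [absorption]
= e || !(!b || !!d && a || !!d && !a)   [idempotence]
= e || !(!b || !!d)   [distribution]
= e || b && !d   [De Morgan]
This depends on b, d, e, so it is not a constant.

neither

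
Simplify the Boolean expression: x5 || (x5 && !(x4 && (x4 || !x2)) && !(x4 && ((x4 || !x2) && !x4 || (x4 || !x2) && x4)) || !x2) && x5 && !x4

x5

x5 || (x5 && !(x4 && (x4 || !x2)) && !(x4 && ((x4 || !x2) && !x4 || (x4 || !x2) && x4)) || !x2) && x5 && !x4
= x5 || (x5 && !(x4 && (x4 || !x2)) && !(x4 && (x4 || !x2)) || !x2) && x5 && !x4
= x5 || (x5 && !(x4 && (x4 || !x2)) || !x2) && x5 && !x4
= x5 || (x5 && !x4 || !x2) && x5 && !x4
= x5 || x5 && !x4
= x5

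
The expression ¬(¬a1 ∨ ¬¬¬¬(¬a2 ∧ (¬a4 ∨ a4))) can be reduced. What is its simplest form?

¬(¬a1 ∨ ¬¬¬¬(¬a2 ∧ (¬a4 ∨ a4)))
= a1 ∧ ¬¬¬(¬a2 ∧ (¬a4 ∨ a4))
= a1 ∧ ¬¬¬¬a2
= a1 ∧ ¬¬a2
= a1 ∧ a2

a1 ∧ a2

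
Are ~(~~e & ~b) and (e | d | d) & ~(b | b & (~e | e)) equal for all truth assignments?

E1: ~(~~e & ~b)
    = ~e | b   (De Morgan)
E2: (e | d | d) & ~(b | b & (~e | e))
    = (e | d) & ~(b | b & (~e | e))   (idempotence)
    = (e | d) & ~(b | b)   (complement / identity)
    = (e | d) & ~b   (idempotence)
These differ: at b=1, d=0, e=0, E1 = 1 but E2 = 0.

No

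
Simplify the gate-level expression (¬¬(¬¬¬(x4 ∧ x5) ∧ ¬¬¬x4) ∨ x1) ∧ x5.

(¬x4 ∨ x1) ∧ x5

(¬¬(¬¬¬(x4 ∧ x5) ∧ ¬¬¬x4) ∨ x1) ∧ x5
= (¬¬(¬(x4 ∧ x5) ∧ ¬¬¬x4) ∨ x1) ∧ x5
= (¬(x4 ∧ x5 ∨ ¬¬x4) ∨ x1) ∧ x5
= (¬(x4 ∧ x5 ∨ x4) ∨ x1) ∧ x5
= (¬x4 ∨ x1) ∧ x5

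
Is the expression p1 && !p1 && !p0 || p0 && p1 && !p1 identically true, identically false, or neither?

p1 && !p1 && !p0 || p0 && p1 && !p1
= p1 && !p1   (distribution)
= false   (complement)

identically false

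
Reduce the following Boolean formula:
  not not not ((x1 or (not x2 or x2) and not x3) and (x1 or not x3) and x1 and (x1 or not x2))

not x1

not not not ((x1 or (not x2 or x2) and not x3) and (x1 or not x3) and x1 and (x1 or not x2))
= not not not ((x1 or (not x2 or x2) and not x3) and x1 and (x1 or not x2))   — absorption
= not not not ((x1 or not x3) and x1 and (x1 or not x2))   — complement / identity
= not not not (x1 and (x1 or not x2))   — absorption
= not not not x1   — absorption
= not x1   — double negation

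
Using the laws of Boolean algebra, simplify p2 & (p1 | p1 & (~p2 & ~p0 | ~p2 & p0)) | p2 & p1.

p2 & p1

p2 & (p1 | p1 & (~p2 & ~p0 | ~p2 & p0)) | p2 & p1
= p2 & (p1 | p1 & ~p2) | p2 & p1   [distribution]
= p2 & p1 | p2 & p1   [absorption]
= p2 & p1   [idempotence]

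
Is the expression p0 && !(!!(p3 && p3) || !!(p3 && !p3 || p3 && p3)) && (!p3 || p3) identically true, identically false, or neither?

p0 && !(!!(p3 && p3) || !!(p3 && !p3 || p3 && p3)) && (!p3 || p3)
= p0 && !(p3 && p3) && !(p3 && !p3 || p3 && p3) && (!p3 || p3)   — De Morgan
= p0 && !(p3 && p3) && !(p3 && p3) && (!p3 || p3)   — complement / identity
= p0 && !(p3 && p3) && (!p3 || p3)   — idempotence
= p0 && !p3 && (!p3 || p3)   — idempotence
= p0 && !p3   — complement / identity
This depends on p0, p3, so it is not a constant.

neither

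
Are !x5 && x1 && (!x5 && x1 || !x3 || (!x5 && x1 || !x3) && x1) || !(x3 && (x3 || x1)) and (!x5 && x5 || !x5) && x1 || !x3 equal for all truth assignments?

E1: !x5 && x1 && (!x5 && x1 || !x3 || (!x5 && x1 || !x3) && x1) || !(x3 && (x3 || x1))
    = !x5 && x1 && (!x5 && x1 || !x3) || !(x3 && (x3 || x1))
    = !x5 && x1 || !(x3 && (x3 || x1))
    = !x5 && x1 || !x3
E2: (!x5 && x5 || !x5) && x1 || !x3
    = !x5 && x1 || !x3
Both reduce to !x5 && x1 || !x3, so they are equivalent.

Yes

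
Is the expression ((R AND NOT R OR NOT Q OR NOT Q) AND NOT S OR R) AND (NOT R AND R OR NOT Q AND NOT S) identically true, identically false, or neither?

neither

((R AND NOT R OR NOT Q OR NOT Q) AND NOT S OR R) AND (NOT R AND R OR NOT Q AND NOT S)
= ((NOT Q OR NOT Q) AND NOT S OR R) AND (NOT R AND R OR NOT Q AND NOT S)   — complement / identity
= (NOT Q AND NOT S OR R) AND (NOT R AND R OR NOT Q AND NOT S)   — idempotence
= (NOT Q AND NOT S OR R) AND NOT Q AND NOT S   — complement / identity
= NOT Q AND NOT S   — absorption
This depends on Q, S, so it is not a constant.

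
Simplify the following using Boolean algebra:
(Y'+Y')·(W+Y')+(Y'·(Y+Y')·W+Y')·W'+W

Y'+W

(Y'+Y')·(W+Y')+(Y'·(Y+Y')·W+Y')·W'+W
= (Y'+Y')·(W+Y')+(Y'·W+Y')·W'+W   — complement / identity
= Y'·W+Y'+(Y'·W+Y')·W'+W   — distribution
= Y'·W+Y'+W   — absorption
= Y'+W   — absorption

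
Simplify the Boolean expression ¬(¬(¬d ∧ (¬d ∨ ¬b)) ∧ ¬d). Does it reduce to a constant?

¬(¬(¬d ∧ (¬d ∨ ¬b)) ∧ ¬d)
= ¬(¬¬d ∧ ¬d)   (absorption)
= ¬d ∨ d   (De Morgan)
= True   (complement)

True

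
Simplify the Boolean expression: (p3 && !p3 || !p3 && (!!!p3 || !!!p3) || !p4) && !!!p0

(!p3 || !p4) && !p0

(p3 && !p3 || !p3 && (!!!p3 || !!!p3) || !p4) && !!!p0
= (p3 && !p3 || !p3 && !!!p3 || !p4) && !!!p0   (idempotence)
= (p3 && !p3 || !p3 && !p3 || !p4) && !!!p0   (double negation)
= (p3 && !p3 || !p3 && !p3 || !p4) && !p0   (double negation)
= (!p3 || !p4) && !p0   (distribution)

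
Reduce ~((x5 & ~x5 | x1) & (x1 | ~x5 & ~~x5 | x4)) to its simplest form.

~x1

~((x5 & ~x5 | x1) & (x1 | ~x5 & ~~x5 | x4))
= ~((x5 & ~x5 | x1) & (x1 | ~x5 & x5 | x4))   — double negation
= ~((x5 & ~x5 | x1) & (x1 | x4))   — complement / identity
= ~(x1 & (x1 | x4))   — complement / identity
= ~x1   — absorption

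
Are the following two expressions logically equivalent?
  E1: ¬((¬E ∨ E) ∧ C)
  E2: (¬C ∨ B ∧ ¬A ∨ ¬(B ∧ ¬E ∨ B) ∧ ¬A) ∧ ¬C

E1: ¬((¬E ∨ E) ∧ C)
    = ¬C   [complement / identity]
E2: (¬C ∨ B ∧ ¬A ∨ ¬(B ∧ ¬E ∨ B) ∧ ¬A) ∧ ¬C
    = (¬C ∨ B ∧ ¬A ∨ ¬B ∧ ¬A) ∧ ¬C   [absorption]
    = (¬C ∨ ¬A) ∧ ¬C   [distribution]
    = ¬C   [absorption]
Both reduce to ¬C, so they are equivalent.

Yes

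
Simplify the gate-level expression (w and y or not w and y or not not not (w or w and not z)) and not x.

(w and y or not w and y or not not not (w or w and not z)) and not x
= (y or not not not (w or w and not z)) and not x
= (y or not (w or w and not z)) and not x
= (y or not w) and not x

(y or not w) and not x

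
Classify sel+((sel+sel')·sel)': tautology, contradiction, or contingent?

sel+((sel+sel')·sel)'
= sel+sel'   [complement / identity]
= 1   [complement]

tautology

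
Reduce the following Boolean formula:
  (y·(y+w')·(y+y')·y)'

(y·(y+w')·(y+y')·y)'
= (y·(y+w')·y)'   [complement / identity]
= (y·y)'   [absorption]
= y'   [idempotence]

y'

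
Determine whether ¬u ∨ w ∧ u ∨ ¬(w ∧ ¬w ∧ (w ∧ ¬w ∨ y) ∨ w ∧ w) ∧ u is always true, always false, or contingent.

¬u ∨ w ∧ u ∨ ¬(w ∧ ¬w ∧ (w ∧ ¬w ∨ y) ∨ w ∧ w) ∧ u
= ¬u ∨ w ∧ u ∨ ¬(w ∧ ¬w ∨ w ∧ w) ∧ u   — absorption
= ¬u ∨ w ∧ u ∨ ¬w ∧ u   — distribution
= ¬u ∨ u   — distribution
= True   — complement

always true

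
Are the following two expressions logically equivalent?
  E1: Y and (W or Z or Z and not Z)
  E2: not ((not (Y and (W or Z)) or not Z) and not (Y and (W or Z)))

Yes

E1: Y and (W or Z or Z and not Z)
    = Y and (W or Z)
E2: not ((not (Y and (W or Z)) or not Z) and not (Y and (W or Z)))
    = not not (Y and (W or Z))
    = Y and (W or Z)
Both reduce to Y and (W or Z), so they are equivalent.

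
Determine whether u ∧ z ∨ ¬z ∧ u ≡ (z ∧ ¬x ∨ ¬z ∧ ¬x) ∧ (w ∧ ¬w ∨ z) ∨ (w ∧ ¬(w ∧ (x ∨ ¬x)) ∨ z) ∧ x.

E1: u ∧ z ∨ ¬z ∧ u
    = u   [distribution]
E2: (z ∧ ¬x ∨ ¬z ∧ ¬x) ∧ (w ∧ ¬w ∨ z) ∨ (w ∧ ¬(w ∧ (x ∨ ¬x)) ∨ z) ∧ x
    = (z ∧ ¬x ∨ ¬z ∧ ¬x) ∧ (w ∧ ¬w ∨ z) ∨ (w ∧ ¬w ∨ z) ∧ x   [complement / identity]
    = ¬x ∧ (w ∧ ¬w ∨ z) ∨ (w ∧ ¬w ∨ z) ∧ x   [distribution]
    = w ∧ ¬w ∨ z   [distribution]
    = z   [complement / identity]
These differ: at u=0, w=0, x=1, z=1, E1 = 0 but E2 = 1.

No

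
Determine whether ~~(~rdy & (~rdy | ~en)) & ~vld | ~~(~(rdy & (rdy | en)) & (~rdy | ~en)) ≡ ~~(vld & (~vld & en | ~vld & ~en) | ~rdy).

Yes

E1: ~~(~rdy & (~rdy | ~en)) & ~vld | ~~(~(rdy & (rdy | en)) & (~rdy | ~en))
    = ~~(~rdy & (~rdy | ~en)) & ~vld | ~~(~rdy & (~rdy | ~en))   — absorption
    = ~~(~rdy & (~rdy | ~en))   — absorption
    = ~~~rdy   — absorption
    = ~rdy   — double negation
E2: ~~(vld & (~vld & en | ~vld & ~en) | ~rdy)
    = ~~(vld & ~vld | ~rdy)   — distribution
    = ~~~rdy   — complement / identity
    = ~rdy   — double negation
Both reduce to ~rdy, so they are equivalent.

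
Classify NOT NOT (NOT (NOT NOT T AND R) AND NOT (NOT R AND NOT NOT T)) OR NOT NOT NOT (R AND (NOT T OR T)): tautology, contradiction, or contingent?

contingent

NOT NOT (NOT (NOT NOT T AND R) AND NOT (NOT R AND NOT NOT T)) OR NOT NOT NOT (R AND (NOT T OR T))
= NOT (NOT NOT T AND R OR NOT R AND NOT NOT T) OR NOT NOT NOT (R AND (NOT T OR T))   [De Morgan]
= NOT (NOT NOT T AND R OR NOT R AND NOT NOT T) OR NOT NOT NOT R   [complement / identity]
= NOT NOT NOT T OR NOT NOT NOT R   [distribution]
= NOT NOT NOT T OR NOT R   [double negation]
= NOT T OR NOT R   [double negation]
This depends on R, T, so it is not a constant.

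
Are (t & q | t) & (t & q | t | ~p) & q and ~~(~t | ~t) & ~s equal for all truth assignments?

E1: (t & q | t) & (t & q | t | ~p) & q
    = (t & q | t) & q
    = t & q
E2: ~~(~t | ~t) & ~s
    = ~~~t & ~s
    = ~t & ~s
These differ: at p=0, q=1, s=0, t=1, E1 = 1 but E2 = 0.

No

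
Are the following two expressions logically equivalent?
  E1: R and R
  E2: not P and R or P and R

E1: R and R
    = R   — idempotence
E2: not P and R or P and R
    = R and (not P or P)   — distribution
    = R   — complement / identity
Both reduce to R, so they are equivalent.

Yes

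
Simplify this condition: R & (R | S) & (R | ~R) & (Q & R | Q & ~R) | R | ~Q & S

R | ~Q & S

R & (R | S) & (R | ~R) & (Q & R | Q & ~R) | R | ~Q & S
= R & (R | S) & (R | ~R) & Q | R | ~Q & S
= R & (R | ~R) & Q | R | ~Q & S
= R & Q | R | ~Q & S
= R | ~Q & S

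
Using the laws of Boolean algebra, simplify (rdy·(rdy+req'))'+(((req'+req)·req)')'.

rdy'+req

(rdy·(rdy+req'))'+(((req'+req)·req)')'
= rdy'+(((req'+req)·req)')'   (absorption)
= rdy'+(req'+req)·req   (double negation)
= rdy'+req   (complement / identity)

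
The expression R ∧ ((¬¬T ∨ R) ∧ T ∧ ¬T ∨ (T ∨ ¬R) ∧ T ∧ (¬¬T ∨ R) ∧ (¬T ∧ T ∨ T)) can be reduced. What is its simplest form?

R ∧ ((¬¬T ∨ R) ∧ T ∧ ¬T ∨ (T ∨ ¬R) ∧ T ∧ (¬¬T ∨ R) ∧ (¬T ∧ T ∨ T))
= R ∧ ((¬¬T ∨ R) ∧ T ∧ ¬T ∨ T ∧ (¬¬T ∨ R) ∧ (¬T ∧ T ∨ T))   — absorption
= R ∧ ((¬¬T ∨ R) ∧ T ∧ ¬T ∨ T ∧ (¬¬T ∨ R) ∧ T)   — complement / identity
= R ∧ (¬¬T ∨ R) ∧ T   — distribution
= R ∧ (T ∨ R) ∧ T   — double negation
= R ∧ T   — absorption

R ∧ T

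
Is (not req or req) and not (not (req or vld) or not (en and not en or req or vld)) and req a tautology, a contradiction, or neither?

neither

(not req or req) and not (not (req or vld) or not (en and not en or req or vld)) and req
= not (not (req or vld) or not (en and not en or req or vld)) and req   [complement / identity]
= not (not (req or vld) or not (req or vld)) and req   [complement / identity]
= not not (req or vld) and req   [idempotence]
= (req or vld) and req   [double negation]
= req   [absorption]
This depends on req, so it is not a constant.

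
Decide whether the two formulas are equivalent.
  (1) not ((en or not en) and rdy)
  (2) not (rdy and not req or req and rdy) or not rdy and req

Yes

E1: not ((en or not en) and rdy)
    = not rdy   (complement / identity)
E2: not (rdy and not req or req and rdy) or not rdy and req
    = not rdy or not rdy and req   (distribution)
    = not rdy   (absorption)
Both reduce to not rdy, so they are equivalent.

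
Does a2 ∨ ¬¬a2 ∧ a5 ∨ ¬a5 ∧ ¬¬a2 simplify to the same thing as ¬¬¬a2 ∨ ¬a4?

E1: a2 ∨ ¬¬a2 ∧ a5 ∨ ¬a5 ∧ ¬¬a2
    = a2 ∨ ¬¬a2   — distribution
    = a2 ∨ a2   — double negation
    = a2   — idempotence
E2: ¬¬¬a2 ∨ ¬a4
    = ¬a2 ∨ ¬a4   — double negation
These differ: at a2=0, a4=0, a5=0, E1 = 0 but E2 = 1.

No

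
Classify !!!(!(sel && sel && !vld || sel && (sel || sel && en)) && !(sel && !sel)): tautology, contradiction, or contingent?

contingent

!!!(!(sel && sel && !vld || sel && (sel || sel && en)) && !(sel && !sel))
= !(!(sel && sel && !vld || sel && (sel || sel && en)) && !(sel && !sel))   (double negation)
= !(!(sel && sel && !vld || sel && sel) && !(sel && !sel))   (absorption)
= !(!(sel && sel) && !(sel && !sel))   (absorption)
= sel && sel || sel && !sel   (De Morgan)
= sel   (distribution)
This depends on sel, so it is not a constant.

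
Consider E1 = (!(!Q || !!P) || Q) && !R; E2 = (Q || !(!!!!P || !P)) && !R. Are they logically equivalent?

E1: (!(!Q || !!P) || Q) && !R
    = (Q && !P || Q) && !R   — De Morgan
    = Q && !R   — absorption
E2: (Q || !(!!!!P || !P)) && !R
    = (Q || !(!!P || !P)) && !R   — double negation
    = (Q || !P && P) && !R   — De Morgan
    = Q && !R   — complement / identity
Both reduce to Q && !R, so they are equivalent.

Yes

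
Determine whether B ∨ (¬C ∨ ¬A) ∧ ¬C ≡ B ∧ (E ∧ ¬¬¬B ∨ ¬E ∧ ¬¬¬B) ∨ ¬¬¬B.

E1: B ∨ (¬C ∨ ¬A) ∧ ¬C
    = B ∨ ¬C   [absorption]
E2: B ∧ (E ∧ ¬¬¬B ∨ ¬E ∧ ¬¬¬B) ∨ ¬¬¬B
    = B ∧ ¬¬¬B ∨ ¬¬¬B   [distribution]
    = B ∧ ¬B ∨ ¬¬¬B   [double negation]
    = B ∧ ¬B ∨ ¬B   [double negation]
    = ¬B   [complement / identity]
These differ: at A=0, B=1, C=0, E=0, E1 = 1 but E2 = 0.

No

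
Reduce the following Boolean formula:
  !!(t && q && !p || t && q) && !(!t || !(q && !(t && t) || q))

!!(t && q && !p || t && q) && !(!t || !(q && !(t && t) || q))
= !!(t && q && !p || t && q) && t && (q && !(t && t) || q)
= !!(t && q && !p || t && q) && t && (q && !t || q)
= (t && q && !p || t && q) && t && (q && !t || q)
= (t && q && !p || t && q) && t && q
= t && q && t && q
= t && q

t && q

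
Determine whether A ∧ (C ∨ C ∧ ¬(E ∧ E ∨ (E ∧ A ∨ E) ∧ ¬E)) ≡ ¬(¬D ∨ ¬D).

E1: A ∧ (C ∨ C ∧ ¬(E ∧ E ∨ (E ∧ A ∨ E) ∧ ¬E))
    = A ∧ (C ∨ C ∧ ¬(E ∧ E ∨ E ∧ ¬E))   — absorption
    = A ∧ (C ∨ C ∧ ¬E)   — distribution
    = A ∧ C   — absorption
E2: ¬(¬D ∨ ¬D)
    = D ∧ D   — De Morgan
    = D   — idempotence
These differ: at A=0, C=0, D=1, E=1, E1 = 0 but E2 = 1.

No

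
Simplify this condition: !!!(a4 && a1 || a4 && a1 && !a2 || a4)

!!!(a4 && a1 || a4 && a1 && !a2 || a4)
= !!!(a4 && a1 || a4)   (absorption)
= !!!a4   (absorption)
= !a4   (double negation)

!a4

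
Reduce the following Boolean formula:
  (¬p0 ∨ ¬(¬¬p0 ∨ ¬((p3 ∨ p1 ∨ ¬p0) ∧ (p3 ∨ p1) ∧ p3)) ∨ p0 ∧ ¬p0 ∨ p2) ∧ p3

(¬p0 ∨ p2) ∧ p3

(¬p0 ∨ ¬(¬¬p0 ∨ ¬((p3 ∨ p1 ∨ ¬p0) ∧ (p3 ∨ p1) ∧ p3)) ∨ p0 ∧ ¬p0 ∨ p2) ∧ p3
= (¬p0 ∨ ¬(¬¬p0 ∨ ¬((p3 ∨ p1) ∧ p3)) ∨ p0 ∧ ¬p0 ∨ p2) ∧ p3   [absorption]
= (¬p0 ∨ ¬p0 ∧ (p3 ∨ p1) ∧ p3 ∨ p0 ∧ ¬p0 ∨ p2) ∧ p3   [De Morgan]
= (¬p0 ∨ ¬p0 ∧ p3 ∨ p0 ∧ ¬p0 ∨ p2) ∧ p3   [absorption]
= (¬p0 ∨ ¬p0 ∧ p3 ∨ p2) ∧ p3   [complement / identity]
= (¬p0 ∨ p2) ∧ p3   [absorption]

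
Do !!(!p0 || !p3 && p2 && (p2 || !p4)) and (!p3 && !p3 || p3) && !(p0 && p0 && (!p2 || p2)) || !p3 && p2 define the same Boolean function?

E1: !!(!p0 || !p3 && p2 && (p2 || !p4))
    = !!(!p0 || !p3 && p2)   — absorption
    = !p0 || !p3 && p2   — double negation
E2: (!p3 && !p3 || p3) && !(p0 && p0 && (!p2 || p2)) || !p3 && p2
    = (!p3 && !p3 || p3) && !(p0 && (!p2 || p2)) || !p3 && p2   — idempotence
    = (!p3 && !p3 || p3) && !p0 || !p3 && p2   — complement / identity
    = (!p3 || p3) && !p0 || !p3 && p2   — idempotence
    = !p0 || !p3 && p2   — complement / identity
Both reduce to !p0 || !p3 && p2, so they are equivalent.

Yes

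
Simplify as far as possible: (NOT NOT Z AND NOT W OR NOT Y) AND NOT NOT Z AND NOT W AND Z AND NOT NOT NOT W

(NOT NOT Z AND NOT W OR NOT Y) AND NOT NOT Z AND NOT W AND Z AND NOT NOT NOT W
= (NOT NOT Z AND NOT W OR NOT Y) AND NOT NOT Z AND NOT W AND Z AND NOT W   (double negation)
= NOT NOT Z AND NOT W AND Z AND NOT W   (absorption)
= Z AND NOT W AND Z AND NOT W   (double negation)
= Z AND NOT W   (idempotence)

Z AND NOT W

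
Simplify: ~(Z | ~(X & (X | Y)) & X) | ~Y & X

~Z | ~Y & X

~(Z | ~(X & (X | Y)) & X) | ~Y & X
= ~(Z | ~X & X) | ~Y & X   [absorption]
= ~Z | ~Y & X   [complement / identity]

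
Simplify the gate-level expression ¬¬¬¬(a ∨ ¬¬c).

¬¬¬¬(a ∨ ¬¬c)
= ¬¬(a ∨ ¬¬c)
= ¬¬(a ∨ c)
= a ∨ c

a ∨ c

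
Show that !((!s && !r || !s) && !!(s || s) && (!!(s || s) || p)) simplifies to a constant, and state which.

true

!((!s && !r || !s) && !!(s || s) && (!!(s || s) || p))
= !(!s && !!(s || s) && (!!(s || s) || p))   (absorption)
= !(!s && !!(s || s))   (absorption)
= !(!s && !!s)   (idempotence)
= s || !s   (De Morgan)
= true   (complement)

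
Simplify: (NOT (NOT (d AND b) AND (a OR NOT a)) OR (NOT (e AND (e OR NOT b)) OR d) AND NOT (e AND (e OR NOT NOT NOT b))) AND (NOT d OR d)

(NOT (NOT (d AND b) AND (a OR NOT a)) OR (NOT (e AND (e OR NOT b)) OR d) AND NOT (e AND (e OR NOT NOT NOT b))) AND (NOT d OR d)
= (NOT NOT (d AND b) OR (NOT (e AND (e OR NOT b)) OR d) AND NOT (e AND (e OR NOT NOT NOT b))) AND (NOT d OR d)
= NOT NOT (d AND b) OR (NOT (e AND (e OR NOT b)) OR d) AND NOT (e AND (e OR NOT NOT NOT b))
= NOT NOT (d AND b) OR (NOT (e AND (e OR NOT b)) OR d) AND NOT (e AND (e OR NOT b))
= d AND b OR (NOT (e AND (e OR NOT b)) OR d) AND NOT (e AND (e OR NOT b))
= d AND b OR NOT (e AND (e OR NOT b))
= d AND b OR NOT e

d AND b OR NOT e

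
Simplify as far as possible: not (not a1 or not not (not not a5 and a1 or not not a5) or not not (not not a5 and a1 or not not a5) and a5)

a1 and not a5

not (not a1 or not not (not not a5 and a1 or not not a5) or not not (not not a5 and a1 or not not a5) and a5)
= not (not a1 or not not (not not a5 and a1 or not not a5))   [absorption]
= a1 and not (not not a5 and a1 or not not a5)   [De Morgan]
= a1 and not not not a5   [absorption]
= a1 and not a5   [double negation]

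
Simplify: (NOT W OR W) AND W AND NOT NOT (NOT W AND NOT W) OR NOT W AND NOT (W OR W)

(NOT W OR W) AND W AND NOT NOT (NOT W AND NOT W) OR NOT W AND NOT (W OR W)
= (NOT W OR W) AND W AND NOT (W OR W) OR NOT W AND NOT (W OR W)   — De Morgan
= W AND NOT (W OR W) OR NOT W AND NOT (W OR W)   — complement / identity
= NOT (W OR W)   — distribution
= NOT W   — idempotence

NOT W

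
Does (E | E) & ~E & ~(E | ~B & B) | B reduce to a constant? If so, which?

no

(E | E) & ~E & ~(E | ~B & B) | B
= (E | E) & ~E & ~E | B   — complement / identity
= (E | E) & ~E | B   — idempotence
= E & ~E | B   — idempotence
= B   — complement / identity
This depends on B, so it is not a constant.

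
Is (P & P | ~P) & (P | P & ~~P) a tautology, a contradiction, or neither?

(P & P | ~P) & (P | P & ~~P)
= (P & P | ~P) & (P | P & P)
= ~P & P | P & P
= P
This depends on P, so it is not a constant.

neither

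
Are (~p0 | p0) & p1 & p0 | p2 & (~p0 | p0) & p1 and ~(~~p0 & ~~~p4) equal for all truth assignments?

E1: (~p0 | p0) & p1 & p0 | p2 & (~p0 | p0) & p1
    = (p0 | p2) & (~p0 | p0) & p1
    = (p0 | p2) & p1
E2: ~(~~p0 & ~~~p4)
    = ~p0 | ~~p4
    = ~p0 | p4
These differ: at p0=0, p1=0, p2=0, p4=1, E1 = 0 but E2 = 1.

No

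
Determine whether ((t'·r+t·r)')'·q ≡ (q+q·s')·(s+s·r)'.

No

E1: ((t'·r+t·r)')'·q
    = (r')'·q   — distribution
    = r·q   — double negation
E2: (q+q·s')·(s+s·r)'
    = (q+q·s')·s'   — absorption
    = q·s'   — absorption
These differ: at q=1, r=0, s=0, t=0, E1 = 0 but E2 = 1.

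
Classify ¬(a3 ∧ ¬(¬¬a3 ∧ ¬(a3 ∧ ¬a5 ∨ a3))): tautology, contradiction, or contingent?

¬(a3 ∧ ¬(¬¬a3 ∧ ¬(a3 ∧ ¬a5 ∨ a3)))
= ¬(a3 ∧ (¬a3 ∨ a3 ∧ ¬a5 ∨ a3))   — De Morgan
= ¬(a3 ∧ (¬a3 ∨ a3))   — absorption
= ¬a3   — complement / identity
This depends on a3, so it is not a constant.

contingent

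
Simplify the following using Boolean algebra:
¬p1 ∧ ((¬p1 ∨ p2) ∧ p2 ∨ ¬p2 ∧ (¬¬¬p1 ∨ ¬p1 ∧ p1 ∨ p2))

¬p1

¬p1 ∧ ((¬p1 ∨ p2) ∧ p2 ∨ ¬p2 ∧ (¬¬¬p1 ∨ ¬p1 ∧ p1 ∨ p2))
= ¬p1 ∧ ((¬p1 ∨ p2) ∧ p2 ∨ ¬p2 ∧ (¬¬¬p1 ∨ p2))   (complement / identity)
= ¬p1 ∧ ((¬p1 ∨ p2) ∧ p2 ∨ ¬p2 ∧ (¬p1 ∨ p2))   (double negation)
= ¬p1 ∧ (¬p1 ∨ p2)   (distribution)
= ¬p1   (absorption)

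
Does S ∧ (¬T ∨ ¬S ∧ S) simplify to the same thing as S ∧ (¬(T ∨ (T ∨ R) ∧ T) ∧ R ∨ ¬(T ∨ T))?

Yes

E1: S ∧ (¬T ∨ ¬S ∧ S)
    = S ∧ ¬T   [complement / identity]
E2: S ∧ (¬(T ∨ (T ∨ R) ∧ T) ∧ R ∨ ¬(T ∨ T))
    = S ∧ (¬(T ∨ T) ∧ R ∨ ¬(T ∨ T))   [absorption]
    = S ∧ ¬(T ∨ T)   [absorption]
    = S ∧ ¬T   [idempotence]
Both reduce to S ∧ ¬T, so they are equivalent.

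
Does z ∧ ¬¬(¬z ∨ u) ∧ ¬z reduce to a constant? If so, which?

yes, False

z ∧ ¬¬(¬z ∨ u) ∧ ¬z
= z ∧ (¬z ∨ u) ∧ ¬z
= z ∧ ¬z
= False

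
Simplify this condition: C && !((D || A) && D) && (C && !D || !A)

C && !((D || A) && D) && (C && !D || !A)
= C && !D && (C && !D || !A)   — absorption
= C && !D   — absorption

C && !D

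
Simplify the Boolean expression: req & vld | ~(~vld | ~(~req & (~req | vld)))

vld

req & vld | ~(~vld | ~(~req & (~req | vld)))
= req & vld | ~(~vld | ~~req)
= req & vld | vld & ~req
= vld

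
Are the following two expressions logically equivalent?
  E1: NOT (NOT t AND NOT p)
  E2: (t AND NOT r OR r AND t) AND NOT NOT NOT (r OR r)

No

E1: NOT (NOT t AND NOT p)
    = t OR p
E2: (t AND NOT r OR r AND t) AND NOT NOT NOT (r OR r)
    = t AND NOT NOT NOT (r OR r)
    = t AND NOT NOT NOT r
    = t AND NOT r
These differ: at p=1, r=1, t=0, E1 = 1 but E2 = 0.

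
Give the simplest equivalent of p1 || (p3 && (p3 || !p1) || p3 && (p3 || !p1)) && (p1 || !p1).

p1 || p3

p1 || (p3 && (p3 || !p1) || p3 && (p3 || !p1)) && (p1 || !p1)
= p1 || p3 && (p3 || !p1) && (p1 || !p1)   (idempotence)
= p1 || p3 && (p1 || !p1)   (absorption)
= p1 || p3   (complement / identity)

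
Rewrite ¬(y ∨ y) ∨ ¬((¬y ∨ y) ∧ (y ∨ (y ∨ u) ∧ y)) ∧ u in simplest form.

¬(y ∨ y) ∨ ¬((¬y ∨ y) ∧ (y ∨ (y ∨ u) ∧ y)) ∧ u
= ¬(y ∨ y) ∨ ¬(y ∨ (y ∨ u) ∧ y) ∧ u   [complement / identity]
= ¬(y ∨ y) ∨ ¬(y ∨ y) ∧ u   [absorption]
= ¬(y ∨ y)   [absorption]
= ¬y   [idempotence]

¬y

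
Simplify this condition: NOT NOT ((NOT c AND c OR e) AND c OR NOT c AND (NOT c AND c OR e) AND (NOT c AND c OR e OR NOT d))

NOT NOT ((NOT c AND c OR e) AND c OR NOT c AND (NOT c AND c OR e) AND (NOT c AND c OR e OR NOT d))
= NOT NOT ((NOT c AND c OR e) AND c OR NOT c AND (NOT c AND c OR e))   — absorption
= NOT NOT (NOT c AND c OR e)   — distribution
= NOT c AND c OR e   — double negation
= e   — complement / identity

e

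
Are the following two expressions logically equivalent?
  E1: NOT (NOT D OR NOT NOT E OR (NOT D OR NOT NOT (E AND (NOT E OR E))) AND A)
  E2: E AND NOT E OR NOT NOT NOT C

E1: NOT (NOT D OR NOT NOT E OR (NOT D OR NOT NOT (E AND (NOT E OR E))) AND A)
    = NOT (NOT D OR NOT NOT E OR (NOT D OR NOT NOT E) AND A)   (complement / identity)
    = NOT (NOT D OR NOT NOT E)   (absorption)
    = D AND NOT E   (De Morgan)
E2: E AND NOT E OR NOT NOT NOT C
    = E AND NOT E OR NOT C   (double negation)
    = NOT C   (complement / identity)
These differ: at A=0, C=0, D=0, E=0, E1 = 0 but E2 = 1.

No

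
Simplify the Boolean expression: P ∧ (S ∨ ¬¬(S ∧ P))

P ∧ S

P ∧ (S ∨ ¬¬(S ∧ P))
= P ∧ (S ∨ S ∧ P)   (double negation)
= P ∧ S   (absorption)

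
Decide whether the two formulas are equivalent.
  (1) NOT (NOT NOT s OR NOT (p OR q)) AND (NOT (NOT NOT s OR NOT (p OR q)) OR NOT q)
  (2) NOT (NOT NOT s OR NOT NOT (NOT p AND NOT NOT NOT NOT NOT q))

E1: NOT (NOT NOT s OR NOT (p OR q)) AND (NOT (NOT NOT s OR NOT (p OR q)) OR NOT q)
    = NOT (NOT NOT s OR NOT (p OR q))   [absorption]
    = NOT s AND (p OR q)   [De Morgan]
E2: NOT (NOT NOT s OR NOT NOT (NOT p AND NOT NOT NOT NOT NOT q))
    = NOT s AND NOT (NOT p AND NOT NOT NOT NOT NOT q)   [De Morgan]
    = NOT s AND NOT (NOT p AND NOT NOT NOT q)   [double negation]
    = NOT s AND NOT (NOT p AND NOT q)   [double negation]
    = NOT s AND (p OR q)   [De Morgan]
Both reduce to NOT s AND (p OR q), so they are equivalent.

Yes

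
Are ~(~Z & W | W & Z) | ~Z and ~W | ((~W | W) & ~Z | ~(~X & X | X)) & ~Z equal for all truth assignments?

E1: ~(~Z & W | W & Z) | ~Z
    = ~W | ~Z   [distribution]
E2: ~W | ((~W | W) & ~Z | ~(~X & X | X)) & ~Z
    = ~W | ((~W | W) & ~Z | ~X) & ~Z   [complement / identity]
    = ~W | (~Z | ~X) & ~Z   [complement / identity]
    = ~W | ~Z   [absorption]
Both reduce to ~W | ~Z, so they are equivalent.

Yes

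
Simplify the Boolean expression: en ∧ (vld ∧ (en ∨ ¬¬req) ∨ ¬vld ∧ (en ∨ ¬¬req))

en ∧ (vld ∧ (en ∨ ¬¬req) ∨ ¬vld ∧ (en ∨ ¬¬req))
= en ∧ (en ∨ ¬¬req)   — distribution
= en ∧ (en ∨ req)   — double negation
= en   — absorption

en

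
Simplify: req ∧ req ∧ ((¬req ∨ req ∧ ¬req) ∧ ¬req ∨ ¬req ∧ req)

False

req ∧ req ∧ ((¬req ∨ req ∧ ¬req) ∧ ¬req ∨ ¬req ∧ req)
= req ∧ ((¬req ∨ req ∧ ¬req) ∧ ¬req ∨ ¬req ∧ req)   [idempotence]
= req ∧ (¬req ∨ req ∧ ¬req ∨ req) ∧ ¬req   [distribution]
= req ∧ (¬req ∨ req) ∧ ¬req   [complement / identity]
= req ∧ ¬req   [complement / identity]
= False   [complement]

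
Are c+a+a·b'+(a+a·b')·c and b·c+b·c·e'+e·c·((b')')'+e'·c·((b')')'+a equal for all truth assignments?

Yes

E1: c+a+a·b'+(a+a·b')·c
    = c+a+a·b'
    = c+a
E2: b·c+b·c·e'+e·c·((b')')'+e'·c·((b')')'+a
    = b·c+b·c·e'+c·((b')')'+a
    = b·c+c·((b')')'+a
    = b·c+c·b'+a
    = c+a
Both reduce to c+a, so they are equivalent.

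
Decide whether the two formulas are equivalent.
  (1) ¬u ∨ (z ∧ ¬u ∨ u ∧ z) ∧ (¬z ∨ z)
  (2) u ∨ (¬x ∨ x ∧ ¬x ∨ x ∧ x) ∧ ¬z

E1: ¬u ∨ (z ∧ ¬u ∨ u ∧ z) ∧ (¬z ∨ z)
    = ¬u ∨ z ∧ ¬u ∨ u ∧ z
    = ¬u ∨ z
E2: u ∨ (¬x ∨ x ∧ ¬x ∨ x ∧ x) ∧ ¬z
    = u ∨ (¬x ∨ x) ∧ ¬z
    = u ∨ ¬z
These differ: at u=0, x=0, z=1, E1 = 1 but E2 = 0.

No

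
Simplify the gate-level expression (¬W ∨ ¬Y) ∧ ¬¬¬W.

(¬W ∨ ¬Y) ∧ ¬¬¬W
= (¬W ∨ ¬Y) ∧ ¬W   (double negation)
= ¬W   (absorption)

¬W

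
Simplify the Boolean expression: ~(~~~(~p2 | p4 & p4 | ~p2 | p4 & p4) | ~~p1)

(~p2 | p4) & ~p1

~(~~~(~p2 | p4 & p4 | ~p2 | p4 & p4) | ~~p1)
= ~(~(~p2 | p4 & p4 | ~p2 | p4 & p4) | ~~p1)   — double negation
= ~(~(~p2 | p4 & p4) | ~~p1)   — idempotence
= ~(~(~p2 | p4) | ~~p1)   — idempotence
= (~p2 | p4) & ~p1   — De Morgan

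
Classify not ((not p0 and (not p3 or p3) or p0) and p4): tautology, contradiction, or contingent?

contingent

not ((not p0 and (not p3 or p3) or p0) and p4)
= not ((not p0 or p0) and p4)   — complement / identity
= not p4   — complement / identity
This depends on p4, so it is not a constant.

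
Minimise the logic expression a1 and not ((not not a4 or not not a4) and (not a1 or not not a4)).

a1 and not a4

a1 and not ((not not a4 or not not a4) and (not a1 or not not a4))
= a1 and not (not not a4 or not not a4 and not a1)
= a1 and not not not a4
= a1 and not a4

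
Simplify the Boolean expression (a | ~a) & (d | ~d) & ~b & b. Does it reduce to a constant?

0

(a | ~a) & (d | ~d) & ~b & b
= (d | ~d) & ~b & b   — complement / identity
= ~b & b   — complement / identity
= 0   — complement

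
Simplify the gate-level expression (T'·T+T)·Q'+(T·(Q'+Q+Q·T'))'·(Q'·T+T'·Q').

(T'·T+T)·Q'+(T·(Q'+Q+Q·T'))'·(Q'·T+T'·Q')
= (T'·T+T)·Q'+(T·(Q'+Q+Q·T'))'·Q'
= T·Q'+(T·(Q'+Q+Q·T'))'·Q'
= T·Q'+(T·(Q'+Q))'·Q'
= T·Q'+T'·Q'
= Q'

Q'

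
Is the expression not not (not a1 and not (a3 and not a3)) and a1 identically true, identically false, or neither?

not not (not a1 and not (a3 and not a3)) and a1
= not (a1 or a3 and not a3) and a1
= not a1 and a1
= False

identically false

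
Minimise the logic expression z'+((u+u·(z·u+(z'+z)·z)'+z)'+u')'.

z'+((u+u·(z·u+(z'+z)·z)'+z)'+u')'
= z'+(u+u·(z·u+(z'+z)·z)'+z)·u   [De Morgan]
= z'+(u+u·(z·u+z)'+z)·u   [complement / identity]
= z'+(u+u·z'+z)·u   [absorption]
= z'+(u+z)·u   [absorption]
= z'+u   [absorption]

z'+u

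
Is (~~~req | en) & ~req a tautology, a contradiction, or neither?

(~~~req | en) & ~req
= (~req | en) & ~req   (double negation)
= ~req   (absorption)
This depends on req, so it is not a constant.

neither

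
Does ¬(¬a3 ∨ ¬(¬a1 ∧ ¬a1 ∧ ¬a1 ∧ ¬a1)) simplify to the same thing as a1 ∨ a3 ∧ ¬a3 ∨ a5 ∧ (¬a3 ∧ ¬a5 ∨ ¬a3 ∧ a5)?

E1: ¬(¬a3 ∨ ¬(¬a1 ∧ ¬a1 ∧ ¬a1 ∧ ¬a1))
    = ¬(¬a3 ∨ ¬(¬a1 ∧ ¬a1))   — idempotence
    = ¬(¬a3 ∨ ¬¬a1)   — idempotence
    = a3 ∧ ¬a1   — De Morgan
E2: a1 ∨ a3 ∧ ¬a3 ∨ a5 ∧ (¬a3 ∧ ¬a5 ∨ ¬a3 ∧ a5)
    = a1 ∨ a5 ∧ (¬a3 ∧ ¬a5 ∨ ¬a3 ∧ a5)   — complement / identity
    = a1 ∨ a5 ∧ ¬a3   — distribution
These differ: at a1=1, a3=0, a5=1, E1 = 0 but E2 = 1.

No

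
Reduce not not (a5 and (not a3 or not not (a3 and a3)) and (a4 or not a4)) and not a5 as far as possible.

False

not not (a5 and (not a3 or not not (a3 and a3)) and (a4 or not a4)) and not a5
= not not (a5 and (not a3 or not not (a3 and a3))) and not a5   (complement / identity)
= not not (a5 and (not a3 or not not a3)) and not a5   (idempotence)
= not not (a5 and (not a3 or a3)) and not a5   (double negation)
= a5 and (not a3 or a3) and not a5   (double negation)
= a5 and not a5   (complement / identity)
= False   (complement)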